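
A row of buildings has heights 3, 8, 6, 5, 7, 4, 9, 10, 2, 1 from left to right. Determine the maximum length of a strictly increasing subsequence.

5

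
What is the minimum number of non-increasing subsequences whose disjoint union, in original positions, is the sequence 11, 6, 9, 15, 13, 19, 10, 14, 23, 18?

The minimum number of non-increasing subsequences covering a sequence equals the length of its longest strictly increasing subsequence.
LIS length is 5 (e.g. 6, 9, 15, 19, 23), so 5 piles are needed.

5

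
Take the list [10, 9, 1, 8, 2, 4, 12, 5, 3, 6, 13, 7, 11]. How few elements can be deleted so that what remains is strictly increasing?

6

Fewest deletions = n − (longest strictly increasing subsequence).
Patience tails:
10 → extends → [10]
9 → replaces 10 → [9]
1 → replaces 9 → [1]
8 → extends → [1, 8]
2 → replaces 8 → [1, 2]
4 → extends → [1, 2, 4]
12 → extends → [1, 2, 4, 12]
5 → replaces 12 → [1, 2, 4, 5]
3 → replaces 4 → [1, 2, 3, 5]
6 → extends → [1, 2, 3, 5, 6]
13 → extends → [1, 2, 3, 5, 6, 13]
7 → replaces 13 → [1, 2, 3, 5, 6, 7]
11 → extends → [1, 2, 3, 5, 6, 7, 11]
Longest strictly increasing subsequence has length 7, so deletions = 13 − 7 = 6.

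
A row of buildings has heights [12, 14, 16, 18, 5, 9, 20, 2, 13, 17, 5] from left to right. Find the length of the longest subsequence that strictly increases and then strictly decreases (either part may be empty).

7

inc[i] = longest strictly increasing subsequence ending at i; dec[i] = longest strictly decreasing subsequence starting at i:
i:      1  2  3  4  5  6  7  8  9 10 11
a[i]:  12 14 16 18  5  9 20  2 13 17  5
inc:    1  2  3  4  1  2  5  1  3  4  2
dec:    3  3  3  3  2  2  3  1  2  2  1
Best peak at i=7 (value 20): inc=5, dec=3, length 5+3−1 = 7.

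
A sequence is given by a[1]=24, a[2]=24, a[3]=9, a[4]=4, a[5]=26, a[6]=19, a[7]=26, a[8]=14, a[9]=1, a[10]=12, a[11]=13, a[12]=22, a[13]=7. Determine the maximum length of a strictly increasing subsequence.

4

Let dp[i] be the length of the longest such subsequence ending at index i:
i:      1  2  3  4  5  6  7  8  9 10 11 12 13
a[i]:  24 24  9  4 26 19 26 14  1 12 13 22  7
dp:     1  1  1  1  2  2  3  2  1  2  3  4  2
Maximum dp value is 4.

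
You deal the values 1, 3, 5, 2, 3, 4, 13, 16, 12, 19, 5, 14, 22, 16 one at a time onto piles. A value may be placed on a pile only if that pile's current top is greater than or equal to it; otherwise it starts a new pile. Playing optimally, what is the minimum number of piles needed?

8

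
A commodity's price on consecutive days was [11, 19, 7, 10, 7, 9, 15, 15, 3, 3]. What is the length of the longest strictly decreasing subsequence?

4

Negate each value so 'decreasing' becomes 'increasing', then run patience tails on the negated sequence:
-11 → extends → [-11]
-19 → replaces -11 → [-19]
-7 → extends → [-19, -7]
-10 → replaces -7 → [-19, -10]
-7 → extends → [-19, -10, -7]
-9 → replaces -7 → [-19, -10, -9]
-15 → replaces -10 → [-19, -15, -9]
-15 → already a tail → [-19, -15, -9]
-3 → extends → [-19, -15, -9, -3]
-3 → already a tail → [-19, -15, -9, -3]
Four tails, so the longest strictly decreasing subsequence of the original has length 4.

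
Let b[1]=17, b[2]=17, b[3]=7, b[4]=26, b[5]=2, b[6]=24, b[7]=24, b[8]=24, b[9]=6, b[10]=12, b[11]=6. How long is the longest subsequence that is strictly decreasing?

4

Negate each value so 'decreasing' becomes 'increasing', then run patience tails on the negated sequence:
-17 → extends → [-17]
-17 → already a tail → [-17]
-7 → extends → [-17, -7]
-26 → replaces -17 → [-26, -7]
-2 → extends → [-26, -7, -2]
-24 → replaces -7 → [-26, -24, -2]
-24 → already a tail → [-26, -24, -2]
-24 → already a tail → [-26, -24, -2]
-6 → replaces -2 → [-26, -24, -6]
-12 → replaces -6 → [-26, -24, -12]
-6 → extends → [-26, -24, -12, -6]
Four tails, so the longest strictly decreasing subsequence of the original has length 4.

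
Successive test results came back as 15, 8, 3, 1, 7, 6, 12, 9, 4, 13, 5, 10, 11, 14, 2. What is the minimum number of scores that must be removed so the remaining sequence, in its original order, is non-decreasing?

Fewest deletions = n − (longest non-decreasing subsequence).
Patience tails:
15 → extends → [15]
8 → replaces 15 → [8]
3 → replaces 8 → [3]
1 → replaces 3 → [1]
7 → extends → [1, 7]
6 → replaces 7 → [1, 6]
12 → extends → [1, 6, 12]
9 → replaces 12 → [1, 6, 9]
4 → replaces 6 → [1, 4, 9]
13 → extends → [1, 4, 9, 13]
5 → replaces 9 → [1, 4, 5, 13]
10 → replaces 13 → [1, 4, 5, 10]
11 → extends → [1, 4, 5, 10, 11]
14 → extends → [1, 4, 5, 10, 11, 14]
2 → replaces 4 → [1, 2, 5, 10, 11, 14]
Longest non-decreasing subsequence has length 6, so deletions = 15 − 6 = 9.

9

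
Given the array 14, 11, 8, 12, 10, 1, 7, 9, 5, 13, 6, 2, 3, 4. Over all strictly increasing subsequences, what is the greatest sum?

Let S[i] be the best sum of a strictly increasing subsequence ending at i:
i:      1  2  3  4  5  6  7  8  9 10 11 12 13 14
a[i]:  14 11  8 12 10  1  7  9  5 13  6  2  3  4
S:     14 11  8 23 18  1  8 17  6 36 12  3  6 10
Maximum is 36 (e.g. 11 + 12 + 13).

36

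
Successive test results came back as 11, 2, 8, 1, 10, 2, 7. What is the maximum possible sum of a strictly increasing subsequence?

Let S[i] be the best sum of a strictly increasing subsequence ending at i:
i:      1  2  3  4  5  6  7
a[i]:  11  2  8  1 10  2  7
S:     11  2 10  1 20  3 10
Maximum is 20 (e.g. 2 + 8 + 10).

20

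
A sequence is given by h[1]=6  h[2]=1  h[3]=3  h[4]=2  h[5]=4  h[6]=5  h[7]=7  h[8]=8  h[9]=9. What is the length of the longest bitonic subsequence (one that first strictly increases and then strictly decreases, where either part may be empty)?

inc[i] = longest strictly increasing subsequence ending at i; dec[i] = longest strictly decreasing subsequence starting at i:
i:     1 2 3 4 5 6 7 8 9
h[i]:  6 1 3 2 4 5 7 8 9
inc:   1 1 2 2 3 4 5 6 7
dec:   3 1 2 1 1 1 1 1 1
Best peak at i=9 (value 9): inc=7, dec=1, length 7+1−1 = 7.

7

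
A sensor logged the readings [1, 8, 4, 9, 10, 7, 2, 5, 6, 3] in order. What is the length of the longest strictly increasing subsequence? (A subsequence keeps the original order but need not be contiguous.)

Let dp[i] be the length of the longest such subsequence ending at index i:
i:      1  2  3  4  5  6  7  8  9 10
a[i]:   1  8  4  9 10  7  2  5  6  3
dp:     1  2  2  3  4  3  2  3  4  3
Maximum dp value is 4.

4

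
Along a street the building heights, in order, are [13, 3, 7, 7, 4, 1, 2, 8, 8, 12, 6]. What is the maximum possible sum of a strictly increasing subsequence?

30

Let S[i] be the best sum of a strictly increasing subsequence ending at i:
i:      1  2  3  4  5  6  7  8  9 10 11
a[i]:  13  3  7  7  4  1  2  8  8 12  6
S:     13  3 10 10  7  1  3 18 18 30 13
Maximum is 30 (e.g. 3 + 7 + 8 + 12).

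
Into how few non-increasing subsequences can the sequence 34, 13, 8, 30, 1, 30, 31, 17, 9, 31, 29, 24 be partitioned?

Place each on the leftmost legal pile:
34 → new pile 1 (tops now [34])
13 → pile 1 (tops now [13])
8 → pile 1 (tops now [8])
30 → new pile 2 (tops now [8, 30])
1 → pile 1 (tops now [1, 30])
30 → pile 2 (tops now [1, 30])
31 → new pile 3 (tops now [1, 30, 31])
17 → pile 2 (tops now [1, 17, 31])
9 → pile 2 (tops now [1, 9, 31])
31 → pile 3 (tops now [1, 9, 31])
29 → pile 3 (tops now [1, 9, 29])
24 → pile 3 (tops now [1, 9, 24])
Three piles.

3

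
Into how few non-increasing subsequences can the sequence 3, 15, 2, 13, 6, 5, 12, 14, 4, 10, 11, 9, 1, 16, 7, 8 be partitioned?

5

Place each on the leftmost legal pile:
3 → new pile 1 (tops now [3])
15 → new pile 2 (tops now [3, 15])
2 → pile 1 (tops now [2, 15])
13 → pile 2 (tops now [2, 13])
6 → pile 2 (tops now [2, 6])
5 → pile 2 (tops now [2, 5])
12 → new pile 3 (tops now [2, 5, 12])
14 → new pile 4 (tops now [2, 5, 12, 14])
4 → pile 2 (tops now [2, 4, 12, 14])
10 → pile 3 (tops now [2, 4, 10, 14])
11 → pile 4 (tops now [2, 4, 10, 11])
9 → pile 3 (tops now [2, 4, 9, 11])
1 → pile 1 (tops now [1, 4, 9, 11])
16 → new pile 5 (tops now [1, 4, 9, 11, 16])
7 → pile 3 (tops now [1, 4, 7, 11, 16])
8 → pile 4 (tops now [1, 4, 7, 8, 16])
Five piles.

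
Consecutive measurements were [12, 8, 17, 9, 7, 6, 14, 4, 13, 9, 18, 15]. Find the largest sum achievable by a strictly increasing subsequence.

Let S[i] be the best sum of a strictly increasing subsequence ending at i:
i:      1  2  3  4  5  6  7  8  9 10 11 12
a[i]:  12  8 17  9  7  6 14  4 13  9 18 15
S:     12  8 29 17  7  6 31  4 30 17 49 46
Maximum is 49 (e.g. 8 + 9 + 14 + 18).

49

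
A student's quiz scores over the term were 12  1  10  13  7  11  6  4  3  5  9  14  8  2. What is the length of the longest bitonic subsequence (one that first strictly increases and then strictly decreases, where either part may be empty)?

8

inc[i] = longest strictly increasing subsequence ending at i; dec[i] = longest strictly decreasing subsequence starting at i:
i:      1  2  3  4  5  6  7  8  9 10 11 12 13 14
a[i]:  12  1 10 13  7 11  6  4  3  5  9 14  8  2
inc:    1  1  2  3  2  3  2  2  2  3  4  5  4  2
dec:    7  1  6  6  5  5  4  3  2  2  3  3  2  1
Best peak at i=4 (value 13): inc=3, dec=6, length 3+6−1 = 8.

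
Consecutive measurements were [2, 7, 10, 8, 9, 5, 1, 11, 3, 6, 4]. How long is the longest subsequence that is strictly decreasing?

4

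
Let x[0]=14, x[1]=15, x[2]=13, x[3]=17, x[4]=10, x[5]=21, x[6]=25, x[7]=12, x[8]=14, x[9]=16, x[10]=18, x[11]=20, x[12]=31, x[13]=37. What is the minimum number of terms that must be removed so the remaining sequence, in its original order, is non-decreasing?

Fewest deletions = n − (longest non-decreasing subsequence).
i:      0  1  2  3  4  5  6  7  8  9 10 11 12 13
x[i]:  14 15 13 17 10 21 25 12 14 16 18 20 31 37
dp:     1  2  1  3  1  4  5  2  3  4  5  6  7  8
max dp = 8, so deletions = 14 − 8 = 6.

6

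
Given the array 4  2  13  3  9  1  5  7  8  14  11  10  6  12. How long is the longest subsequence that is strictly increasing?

Track the smallest tail for each achievable length (strict):
4 → extends → [4]
2 → replaces 4 → [2]
13 → extends → [2, 13]
3 → replaces 13 → [2, 3]
9 → extends → [2, 3, 9]
1 → replaces 2 → [1, 3, 9]
5 → replaces 9 → [1, 3, 5]
7 → extends → [1, 3, 5, 7]
8 → extends → [1, 3, 5, 7, 8]
14 → extends → [1, 3, 5, 7, 8, 14]
11 → replaces 14 → [1, 3, 5, 7, 8, 11]
10 → replaces 11 → [1, 3, 5, 7, 8, 10]
6 → replaces 7 → [1, 3, 5, 6, 8, 10]
12 → extends → [1, 3, 5, 6, 8, 10, 12]
Seven tails, so the longest strictly increasing subsequence has length 7 (e.g. 2, 3, 5, 7, 8, 11, 12).

7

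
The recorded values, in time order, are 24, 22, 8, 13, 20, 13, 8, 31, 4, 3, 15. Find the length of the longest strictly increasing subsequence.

Let dp[i] be the length of the longest such subsequence ending at index i:
i:      1  2  3  4  5  6  7  8  9 10 11
a[i]:  24 22  8 13 20 13  8 31  4  3 15
dp:     1  1  1  2  3  2  1  4  1  1  3
Maximum dp value is 4.

4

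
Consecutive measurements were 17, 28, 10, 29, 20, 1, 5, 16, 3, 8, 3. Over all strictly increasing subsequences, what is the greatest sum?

Let S[i] be the best sum of a strictly increasing subsequence ending at i:
i:      1  2  3  4  5  6  7  8  9 10 11
a[i]:  17 28 10 29 20  1  5 16  3  8  3
S:     17 45 10 74 37  1  6 26  4 14  4
Maximum is 74 (e.g. 17 + 28 + 29).

74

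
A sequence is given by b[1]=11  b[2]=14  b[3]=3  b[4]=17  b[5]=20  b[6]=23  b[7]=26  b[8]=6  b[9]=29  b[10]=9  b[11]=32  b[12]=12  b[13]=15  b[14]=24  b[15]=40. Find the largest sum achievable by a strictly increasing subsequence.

Let S[i] be the best sum of a strictly increasing subsequence ending at i:
i:       1   2   3   4   5   6   7   8   9  10  11  12  13  14  15
b[i]:   11  14   3  17  20  23  26   6  29   9  32  12  15  24  40
S:      11  25   3  42  62  85 111   9 140  18 172  30  45 109 212
Maximum is 212 (e.g. 11 + 14 + 17 + 20 + 23 + 26 + 29 + 32 + 40).

212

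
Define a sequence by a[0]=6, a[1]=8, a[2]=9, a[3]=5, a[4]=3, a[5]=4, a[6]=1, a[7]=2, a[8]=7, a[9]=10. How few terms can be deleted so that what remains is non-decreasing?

Fewest deletions = n − (longest non-decreasing subsequence).
Patience tails:
6 → extends → [6]
8 → extends → [6, 8]
9 → extends → [6, 8, 9]
5 → replaces 6 → [5, 8, 9]
3 → replaces 5 → [3, 8, 9]
4 → replaces 8 → [3, 4, 9]
1 → replaces 3 → [1, 4, 9]
2 → replaces 4 → [1, 2, 9]
7 → replaces 9 → [1, 2, 7]
10 → extends → [1, 2, 7, 10]
Longest non-decreasing subsequence has length 4, so deletions = 10 − 4 = 6.

6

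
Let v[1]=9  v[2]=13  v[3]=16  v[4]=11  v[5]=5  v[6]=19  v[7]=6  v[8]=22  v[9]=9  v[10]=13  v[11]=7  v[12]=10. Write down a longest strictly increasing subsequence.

Patience tails give the LIS length; then backtrack through the dp parents:
9 → extends → [9]
13 → extends → [9, 13]
16 → extends → [9, 13, 16]
11 → replaces 13 → [9, 11, 16]
5 → replaces 9 → [5, 11, 16]
19 → extends → [5, 11, 16, 19]
6 → replaces 11 → [5, 6, 16, 19]
22 → extends → [5, 6, 16, 19, 22]
9 → replaces 16 → [5, 6, 9, 19, 22]
13 → replaces 19 → [5, 6, 9, 13, 22]
7 → replaces 9 → [5, 6, 7, 13, 22]
10 → replaces 13 → [5, 6, 7, 10, 22]
Length 5; one witness is 9, 13, 16, 19, 22.

9, 13, 16, 19, 22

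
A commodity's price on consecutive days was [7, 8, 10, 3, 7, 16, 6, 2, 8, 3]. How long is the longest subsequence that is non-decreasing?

4

Let dp[i] be the length of the longest such subsequence ending at index i:
i:      1  2  3  4  5  6  7  8  9 10
a[i]:   7  8 10  3  7 16  6  2  8  3
dp:     1  2  3  1  2  4  2  1  3  2
Maximum dp value is 4.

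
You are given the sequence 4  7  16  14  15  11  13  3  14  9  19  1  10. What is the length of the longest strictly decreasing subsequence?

Negate each value so 'decreasing' becomes 'increasing', then run patience tails on the negated sequence:
-4 → extends → [-4]
-7 → replaces -4 → [-7]
-16 → replaces -7 → [-16]
-14 → extends → [-16, -14]
-15 → replaces -14 → [-16, -15]
-11 → extends → [-16, -15, -11]
-13 → replaces -11 → [-16, -15, -13]
-3 → extends → [-16, -15, -13, -3]
-14 → replaces -13 → [-16, -15, -14, -3]
-9 → replaces -3 → [-16, -15, -14, -9]
-19 → replaces -16 → [-19, -15, -14, -9]
-1 → extends → [-19, -15, -14, -9, -1]
-10 → replaces -9 → [-19, -15, -14, -10, -1]
Five tails, so the longest strictly decreasing subsequence of the original has length 5.

5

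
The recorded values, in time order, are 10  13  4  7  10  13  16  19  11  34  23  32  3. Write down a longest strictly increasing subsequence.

Patience tails give the LIS length; then backtrack through the dp parents:
10 → extends → [10]
13 → extends → [10, 13]
4 → replaces 10 → [4, 13]
7 → replaces 13 → [4, 7]
10 → extends → [4, 7, 10]
13 → extends → [4, 7, 10, 13]
16 → extends → [4, 7, 10, 13, 16]
19 → extends → [4, 7, 10, 13, 16, 19]
11 → replaces 13 → [4, 7, 10, 11, 16, 19]
34 → extends → [4, 7, 10, 11, 16, 19, 34]
23 → replaces 34 → [4, 7, 10, 11, 16, 19, 23]
32 → extends → [4, 7, 10, 11, 16, 19, 23, 32]
3 → replaces 4 → [3, 7, 10, 11, 16, 19, 23, 32]
Length 8; one witness is 4, 7, 10, 13, 16, 19, 23, 32.

4, 7, 10, 13, 16, 19, 23, 32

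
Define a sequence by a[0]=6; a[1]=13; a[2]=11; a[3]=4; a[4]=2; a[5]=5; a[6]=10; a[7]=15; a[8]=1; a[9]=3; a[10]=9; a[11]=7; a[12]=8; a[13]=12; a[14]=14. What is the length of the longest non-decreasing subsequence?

6

Track the smallest tail for each achievable length (allowing ties):
6 → extends → [6]
13 → extends → [6, 13]
11 → replaces 13 → [6, 11]
4 → replaces 6 → [4, 11]
2 → replaces 4 → [2, 11]
5 → replaces 11 → [2, 5]
10 → extends → [2, 5, 10]
15 → extends → [2, 5, 10, 15]
1 → replaces 2 → [1, 5, 10, 15]
3 → replaces 5 → [1, 3, 10, 15]
9 → replaces 10 → [1, 3, 9, 15]
7 → replaces 9 → [1, 3, 7, 15]
8 → replaces 15 → [1, 3, 7, 8]
12 → extends → [1, 3, 7, 8, 12]
14 → extends → [1, 3, 7, 8, 12, 14]
Six tails, so the longest non-decreasing subsequence has length 6 (e.g. 4, 5, 7, 8, 12, 14).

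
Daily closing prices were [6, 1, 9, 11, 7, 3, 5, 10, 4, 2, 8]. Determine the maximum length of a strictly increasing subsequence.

Track the smallest tail for each achievable length (strict):
6 → extends → [6]
1 → replaces 6 → [1]
9 → extends → [1, 9]
11 → extends → [1, 9, 11]
7 → replaces 9 → [1, 7, 11]
3 → replaces 7 → [1, 3, 11]
5 → replaces 11 → [1, 3, 5]
10 → extends → [1, 3, 5, 10]
4 → replaces 5 → [1, 3, 4, 10]
2 → replaces 3 → [1, 2, 4, 10]
8 → replaces 10 → [1, 2, 4, 8]
Four tails, so the longest strictly increasing subsequence has length 4 (e.g. 1, 3, 5, 10).

4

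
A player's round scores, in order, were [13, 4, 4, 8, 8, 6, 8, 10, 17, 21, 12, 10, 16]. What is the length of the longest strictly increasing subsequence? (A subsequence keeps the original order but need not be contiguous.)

6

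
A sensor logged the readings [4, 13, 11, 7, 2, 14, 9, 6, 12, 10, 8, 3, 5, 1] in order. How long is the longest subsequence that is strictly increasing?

Track the smallest tail for each achievable length (strict):
4 → extends → [4]
13 → extends → [4, 13]
11 → replaces 13 → [4, 11]
7 → replaces 11 → [4, 7]
2 → replaces 4 → [2, 7]
14 → extends → [2, 7, 14]
9 → replaces 14 → [2, 7, 9]
6 → replaces 7 → [2, 6, 9]
12 → extends → [2, 6, 9, 12]
10 → replaces 12 → [2, 6, 9, 10]
8 → replaces 9 → [2, 6, 8, 10]
3 → replaces 6 → [2, 3, 8, 10]
5 → replaces 8 → [2, 3, 5, 10]
1 → replaces 2 → [1, 3, 5, 10]
Four tails, so the longest strictly increasing subsequence has length 4 (e.g. 4, 7, 9, 12).

4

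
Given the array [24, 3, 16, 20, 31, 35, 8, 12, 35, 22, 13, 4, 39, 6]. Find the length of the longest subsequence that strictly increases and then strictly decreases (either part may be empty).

inc[i] = longest strictly increasing subsequence ending at i; dec[i] = longest strictly decreasing subsequence starting at i:
i:      1  2  3  4  5  6  7  8  9 10 11 12 13 14
a[i]:  24  3 16 20 31 35  8 12 35 22 13  4 39  6
inc:    1  1  2  3  4  5  2  3  5  4  4  2  6  3
dec:    4  1  3  3  4  4  2  2  4  3  2  1  2  1
Best peak at i=6 (value 35): inc=5, dec=4, length 5+4−1 = 8.

8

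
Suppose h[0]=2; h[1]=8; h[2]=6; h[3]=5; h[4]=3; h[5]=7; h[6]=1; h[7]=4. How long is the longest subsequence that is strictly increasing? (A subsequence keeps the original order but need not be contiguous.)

Track the smallest tail for each achievable length (strict):
2 → extends → [2]
8 → extends → [2, 8]
6 → replaces 8 → [2, 6]
5 → replaces 6 → [2, 5]
3 → replaces 5 → [2, 3]
7 → extends → [2, 3, 7]
1 → replaces 2 → [1, 3, 7]
4 → replaces 7 → [1, 3, 4]
Three tails, so the longest strictly increasing subsequence has length 3 (e.g. 2, 6, 7).

3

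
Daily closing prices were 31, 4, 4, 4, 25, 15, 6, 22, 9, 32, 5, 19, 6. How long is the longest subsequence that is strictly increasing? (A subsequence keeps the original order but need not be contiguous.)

4

Track the smallest tail for each achievable length (strict):
31 → extends → [31]
4 → replaces 31 → [4]
4 → already a tail → [4]
4 → already a tail → [4]
25 → extends → [4, 25]
15 → replaces 25 → [4, 15]
6 → replaces 15 → [4, 6]
22 → extends → [4, 6, 22]
9 → replaces 22 → [4, 6, 9]
32 → extends → [4, 6, 9, 32]
5 → replaces 6 → [4, 5, 9, 32]
19 → replaces 32 → [4, 5, 9, 19]
6 → replaces 9 → [4, 5, 6, 19]
Four tails, so the longest strictly increasing subsequence has length 4 (e.g. 4, 15, 22, 32).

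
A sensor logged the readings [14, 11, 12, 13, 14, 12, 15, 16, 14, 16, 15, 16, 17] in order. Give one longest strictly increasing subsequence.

Patience tails give the LIS length; then backtrack through the dp parents:
14 → extends → [14]
11 → replaces 14 → [11]
12 → extends → [11, 12]
13 → extends → [11, 12, 13]
14 → extends → [11, 12, 13, 14]
12 → already a tail → [11, 12, 13, 14]
15 → extends → [11, 12, 13, 14, 15]
16 → extends → [11, 12, 13, 14, 15, 16]
14 → already a tail → [11, 12, 13, 14, 15, 16]
16 → already a tail → [11, 12, 13, 14, 15, 16]
15 → already a tail → [11, 12, 13, 14, 15, 16]
16 → already a tail → [11, 12, 13, 14, 15, 16]
17 → extends → [11, 12, 13, 14, 15, 16, 17]
Length 7; one witness is 11, 12, 13, 14, 15, 16, 17.

11, 12, 13, 14, 15, 16, 17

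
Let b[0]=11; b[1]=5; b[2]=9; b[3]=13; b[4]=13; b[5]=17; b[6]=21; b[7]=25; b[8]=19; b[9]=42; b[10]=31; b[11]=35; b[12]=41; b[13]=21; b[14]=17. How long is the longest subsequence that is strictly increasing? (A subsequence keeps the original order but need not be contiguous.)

Track the smallest tail for each achievable length (strict):
11 → extends → [11]
5 → replaces 11 → [5]
9 → extends → [5, 9]
13 → extends → [5, 9, 13]
13 → already a tail → [5, 9, 13]
17 → extends → [5, 9, 13, 17]
21 → extends → [5, 9, 13, 17, 21]
25 → extends → [5, 9, 13, 17, 21, 25]
19 → replaces 21 → [5, 9, 13, 17, 19, 25]
42 → extends → [5, 9, 13, 17, 19, 25, 42]
31 → replaces 42 → [5, 9, 13, 17, 19, 25, 31]
35 → extends → [5, 9, 13, 17, 19, 25, 31, 35]
41 → extends → [5, 9, 13, 17, 19, 25, 31, 35, 41]
21 → replaces 25 → [5, 9, 13, 17, 19, 21, 31, 35, 41]
17 → already a tail → [5, 9, 13, 17, 19, 21, 31, 35, 41]
Nine tails, so the longest strictly increasing subsequence has length 9 (e.g. 5, 9, 13, 17, 21, 25, 31, 35, 41).

9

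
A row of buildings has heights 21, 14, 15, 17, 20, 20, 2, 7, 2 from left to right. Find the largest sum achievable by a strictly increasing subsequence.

66

Let S[i] be the best sum of a strictly increasing subsequence ending at i:
i:      1  2  3  4  5  6  7  8  9
a[i]:  21 14 15 17 20 20  2  7  2
S:     21 14 29 46 66 66  2  9  2
Maximum is 66 (e.g. 14 + 15 + 17 + 20).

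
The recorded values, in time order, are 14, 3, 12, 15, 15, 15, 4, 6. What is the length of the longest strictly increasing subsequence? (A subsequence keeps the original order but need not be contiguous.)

3

Let dp[i] be the length of the longest such subsequence ending at index i:
i:      1  2  3  4  5  6  7  8
a[i]:  14  3 12 15 15 15  4  6
dp:     1  1  2  3  3  3  2  3
Maximum dp value is 3.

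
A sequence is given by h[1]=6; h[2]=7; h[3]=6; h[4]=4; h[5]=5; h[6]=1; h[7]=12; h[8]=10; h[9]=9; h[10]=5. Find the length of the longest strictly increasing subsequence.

3

Track the smallest tail for each achievable length (strict):
6 → extends → [6]
7 → extends → [6, 7]
6 → already a tail → [6, 7]
4 → replaces 6 → [4, 7]
5 → replaces 7 → [4, 5]
1 → replaces 4 → [1, 5]
12 → extends → [1, 5, 12]
10 → replaces 12 → [1, 5, 10]
9 → replaces 10 → [1, 5, 9]
5 → already a tail → [1, 5, 9]
Three tails, so the longest strictly increasing subsequence has length 3 (e.g. 6, 7, 12).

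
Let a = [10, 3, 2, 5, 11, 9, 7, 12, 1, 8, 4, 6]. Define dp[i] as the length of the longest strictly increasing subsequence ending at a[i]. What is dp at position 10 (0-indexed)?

dp[i] = 1 + max{dp[j] : j<i, a[j]<a[i]} (or 1 if no such j):
i:      0  1  2  3  4  5  6  7  8  9 10 11
a[i]:  10  3  2  5 11  9  7 12  1  8  4  6
dp:     1  1  1  2  3  3  3  4  1  4  2  3
At index 10 the value is 2.

2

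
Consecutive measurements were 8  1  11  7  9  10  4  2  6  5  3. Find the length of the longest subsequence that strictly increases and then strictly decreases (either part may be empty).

inc[i] = longest strictly increasing subsequence ending at i; dec[i] = longest strictly decreasing subsequence starting at i:
i:      1  2  3  4  5  6  7  8  9 10 11
a[i]:   8  1 11  7  9 10  4  2  6  5  3
inc:    1  1  2  2  3  4  2  2  3  3  3
dec:    5  1  5  4  4  4  2  1  3  2  1
Best peak at i=6 (value 10): inc=4, dec=4, length 4+4−1 = 7.

7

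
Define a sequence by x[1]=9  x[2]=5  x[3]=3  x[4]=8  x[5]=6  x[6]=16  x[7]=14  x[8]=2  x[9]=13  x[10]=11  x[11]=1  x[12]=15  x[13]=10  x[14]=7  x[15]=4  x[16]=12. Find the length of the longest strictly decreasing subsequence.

7

Let dp[i] be the longest strictly decreasing subsequence ending at i:
i:      1  2  3  4  5  6  7  8  9 10 11 12 13 14 15 16
x[i]:   9  5  3  8  6 16 14  2 13 11  1 15 10  7  4 12
dp:     1  2  3  2  3  1  2  4  3  4  5  2  5  6  7  4
Maximum is 7.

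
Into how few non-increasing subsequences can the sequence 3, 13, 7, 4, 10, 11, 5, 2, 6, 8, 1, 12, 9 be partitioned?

6

Place each on the leftmost legal pile:
3 → new pile 1 (tops now [3])
13 → new pile 2 (tops now [3, 13])
7 → pile 2 (tops now [3, 7])
4 → pile 2 (tops now [3, 4])
10 → new pile 3 (tops now [3, 4, 10])
11 → new pile 4 (tops now [3, 4, 10, 11])
5 → pile 3 (tops now [3, 4, 5, 11])
2 → pile 1 (tops now [2, 4, 5, 11])
6 → pile 4 (tops now [2, 4, 5, 6])
8 → new pile 5 (tops now [2, 4, 5, 6, 8])
1 → pile 1 (tops now [1, 4, 5, 6, 8])
12 → new pile 6 (tops now [1, 4, 5, 6, 8, 12])
9 → pile 6 (tops now [1, 4, 5, 6, 8, 9])
Six piles.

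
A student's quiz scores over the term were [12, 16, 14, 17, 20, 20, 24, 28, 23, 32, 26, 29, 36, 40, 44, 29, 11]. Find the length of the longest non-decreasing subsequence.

Track the smallest tail for each achievable length (allowing ties):
12 → extends → [12]
16 → extends → [12, 16]
14 → replaces 16 → [12, 14]
17 → extends → [12, 14, 17]
20 → extends → [12, 14, 17, 20]
20 → extends → [12, 14, 17, 20, 20]
24 → extends → [12, 14, 17, 20, 20, 24]
28 → extends → [12, 14, 17, 20, 20, 24, 28]
23 → replaces 24 → [12, 14, 17, 20, 20, 23, 28]
32 → extends → [12, 14, 17, 20, 20, 23, 28, 32]
26 → replaces 28 → [12, 14, 17, 20, 20, 23, 26, 32]
29 → replaces 32 → [12, 14, 17, 20, 20, 23, 26, 29]
36 → extends → [12, 14, 17, 20, 20, 23, 26, 29, 36]
40 → extends → [12, 14, 17, 20, 20, 23, 26, 29, 36, 40]
44 → extends → [12, 14, 17, 20, 20, 23, 26, 29, 36, 40, 44]
29 → replaces 36 → [12, 14, 17, 20, 20, 23, 26, 29, 29, 40, 44]
11 → replaces 12 → [11, 14, 17, 20, 20, 23, 26, 29, 29, 40, 44]
Eleven tails, so the longest non-decreasing subsequence has length 11 (e.g. 12, 16, 17, 20, 20, 24, 28, 32, 36, 40, 44).

11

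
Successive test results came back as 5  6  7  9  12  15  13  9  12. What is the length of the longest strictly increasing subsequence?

6

Track the smallest tail for each achievable length (strict):
5 → extends → [5]
6 → extends → [5, 6]
7 → extends → [5, 6, 7]
9 → extends → [5, 6, 7, 9]
12 → extends → [5, 6, 7, 9, 12]
15 → extends → [5, 6, 7, 9, 12, 15]
13 → replaces 15 → [5, 6, 7, 9, 12, 13]
9 → already a tail → [5, 6, 7, 9, 12, 13]
12 → already a tail → [5, 6, 7, 9, 12, 13]
Six tails, so the longest strictly increasing subsequence has length 6 (e.g. 5, 6, 7, 9, 12, 15).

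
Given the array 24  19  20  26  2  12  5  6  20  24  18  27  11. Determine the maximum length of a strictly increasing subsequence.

Let dp[i] be the length of the longest such subsequence ending at index i:
i:      1  2  3  4  5  6  7  8  9 10 11 12 13
a[i]:  24 19 20 26  2 12  5  6 20 24 18 27 11
dp:     1  1  2  3  1  2  2  3  4  5  4  6  4
Maximum dp value is 6.

6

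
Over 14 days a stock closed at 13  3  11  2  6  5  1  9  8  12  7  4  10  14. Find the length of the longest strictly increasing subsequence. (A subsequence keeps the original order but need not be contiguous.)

5

Let dp[i] be the length of the longest such subsequence ending at index i:
i:      1  2  3  4  5  6  7  8  9 10 11 12 13 14
a[i]:  13  3 11  2  6  5  1  9  8 12  7  4 10 14
dp:     1  1  2  1  2  2  1  3  3  4  3  2  4  5
Maximum dp value is 5.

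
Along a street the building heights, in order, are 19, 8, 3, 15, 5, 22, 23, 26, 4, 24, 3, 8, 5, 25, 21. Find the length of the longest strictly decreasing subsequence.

Negate each value so 'decreasing' becomes 'increasing', then run patience tails on the negated sequence:
-19 → extends → [-19]
-8 → extends → [-19, -8]
-3 → extends → [-19, -8, -3]
-15 → replaces -8 → [-19, -15, -3]
-5 → replaces -3 → [-19, -15, -5]
-22 → replaces -19 → [-22, -15, -5]
-23 → replaces -22 → [-23, -15, -5]
-26 → replaces -23 → [-26, -15, -5]
-4 → extends → [-26, -15, -5, -4]
-24 → replaces -15 → [-26, -24, -5, -4]
-3 → extends → [-26, -24, -5, -4, -3]
-8 → replaces -5 → [-26, -24, -8, -4, -3]
-5 → replaces -4 → [-26, -24, -8, -5, -3]
-25 → replaces -24 → [-26, -25, -8, -5, -3]
-21 → replaces -8 → [-26, -25, -21, -5, -3]
Five tails, so the longest strictly decreasing subsequence of the original has length 5.

5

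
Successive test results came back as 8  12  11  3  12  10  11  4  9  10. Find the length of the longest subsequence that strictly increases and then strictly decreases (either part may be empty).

5

inc[i] = longest strictly increasing subsequence ending at i; dec[i] = longest strictly decreasing subsequence starting at i:
i:      1  2  3  4  5  6  7  8  9 10
a[i]:   8 12 11  3 12 10 11  4  9 10
inc:    1  2  2  1  3  2  3  2  3  4
dec:    2  4  3  1  3  2  2  1  1  1
Best peak at i=2 (value 12): inc=2, dec=4, length 2+4−1 = 5.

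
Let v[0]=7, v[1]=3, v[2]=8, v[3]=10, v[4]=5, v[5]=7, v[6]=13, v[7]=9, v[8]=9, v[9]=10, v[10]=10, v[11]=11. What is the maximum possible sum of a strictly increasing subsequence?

Let S[i] be the best sum of a strictly increasing subsequence ending at i:
i:      0  1  2  3  4  5  6  7  8  9 10 11
v[i]:   7  3  8 10  5  7 13  9  9 10 10 11
S:      7  3 15 25  8 15 38 24 24 34 34 45
Maximum is 45 (e.g. 3 + 5 + 7 + 9 + 10 + 11).

45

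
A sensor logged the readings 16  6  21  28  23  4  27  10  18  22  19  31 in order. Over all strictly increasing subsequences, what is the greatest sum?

118

Let S[i] be the best sum of a strictly increasing subsequence ending at i:
i:       1   2   3   4   5   6   7   8   9  10  11  12
a[i]:   16   6  21  28  23   4  27  10  18  22  19  31
S:      16   6  37  65  60   4  87  16  34  59  53 118
Maximum is 118 (e.g. 16 + 21 + 23 + 27 + 31).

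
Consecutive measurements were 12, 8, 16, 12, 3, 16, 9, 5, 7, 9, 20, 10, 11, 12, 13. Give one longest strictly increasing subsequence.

Patience tails give the LIS length; then backtrack through the dp parents:
12 → extends → [12]
8 → replaces 12 → [8]
16 → extends → [8, 16]
12 → replaces 16 → [8, 12]
3 → replaces 8 → [3, 12]
16 → extends → [3, 12, 16]
9 → replaces 12 → [3, 9, 16]
5 → replaces 9 → [3, 5, 16]
7 → replaces 16 → [3, 5, 7]
9 → extends → [3, 5, 7, 9]
20 → extends → [3, 5, 7, 9, 20]
10 → replaces 20 → [3, 5, 7, 9, 10]
11 → extends → [3, 5, 7, 9, 10, 11]
12 → extends → [3, 5, 7, 9, 10, 11, 12]
13 → extends → [3, 5, 7, 9, 10, 11, 12, 13]
Length 8; one witness is 3, 5, 7, 9, 10, 11, 12, 13.

3, 5, 7, 9, 10, 11, 12, 13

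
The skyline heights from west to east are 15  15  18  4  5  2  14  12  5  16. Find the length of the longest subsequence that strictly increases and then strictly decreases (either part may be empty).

inc[i] = longest strictly increasing subsequence ending at i; dec[i] = longest strictly decreasing subsequence starting at i:
i:      1  2  3  4  5  6  7  8  9 10
a[i]:  15 15 18  4  5  2 14 12  5 16
inc:    1  1  2  1  2  1  3  3  2  4
dec:    4  4  4  2  2  1  3  2  1  1
Best peak at i=3 (value 18): inc=2, dec=4, length 2+4−1 = 5.

5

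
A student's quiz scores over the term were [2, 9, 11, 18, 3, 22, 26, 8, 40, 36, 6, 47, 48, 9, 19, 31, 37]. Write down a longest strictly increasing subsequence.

Patience tails give the LIS length; then backtrack through the dp parents:
2 → extends → [2]
9 → extends → [2, 9]
11 → extends → [2, 9, 11]
18 → extends → [2, 9, 11, 18]
3 → replaces 9 → [2, 3, 11, 18]
22 → extends → [2, 3, 11, 18, 22]
26 → extends → [2, 3, 11, 18, 22, 26]
8 → replaces 11 → [2, 3, 8, 18, 22, 26]
40 → extends → [2, 3, 8, 18, 22, 26, 40]
36 → replaces 40 → [2, 3, 8, 18, 22, 26, 36]
6 → replaces 8 → [2, 3, 6, 18, 22, 26, 36]
47 → extends → [2, 3, 6, 18, 22, 26, 36, 47]
48 → extends → [2, 3, 6, 18, 22, 26, 36, 47, 48]
9 → replaces 18 → [2, 3, 6, 9, 22, 26, 36, 47, 48]
19 → replaces 22 → [2, 3, 6, 9, 19, 26, 36, 47, 48]
31 → replaces 36 → [2, 3, 6, 9, 19, 26, 31, 47, 48]
37 → replaces 47 → [2, 3, 6, 9, 19, 26, 31, 37, 48]
Length 9; one witness is 2, 9, 11, 18, 22, 26, 40, 47, 48.

2, 9, 11, 18, 22, 26, 40, 47, 48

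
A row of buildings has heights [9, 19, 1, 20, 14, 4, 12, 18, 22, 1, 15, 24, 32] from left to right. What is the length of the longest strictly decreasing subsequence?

4

Negate each value so 'decreasing' becomes 'increasing', then run patience tails on the negated sequence:
-9 → extends → [-9]
-19 → replaces -9 → [-19]
-1 → extends → [-19, -1]
-20 → replaces -19 → [-20, -1]
-14 → replaces -1 → [-20, -14]
-4 → extends → [-20, -14, -4]
-12 → replaces -4 → [-20, -14, -12]
-18 → replaces -14 → [-20, -18, -12]
-22 → replaces -20 → [-22, -18, -12]
-1 → extends → [-22, -18, -12, -1]
-15 → replaces -12 → [-22, -18, -15, -1]
-24 → replaces -22 → [-24, -18, -15, -1]
-32 → replaces -24 → [-32, -18, -15, -1]
Four tails, so the longest strictly decreasing subsequence of the original has length 4.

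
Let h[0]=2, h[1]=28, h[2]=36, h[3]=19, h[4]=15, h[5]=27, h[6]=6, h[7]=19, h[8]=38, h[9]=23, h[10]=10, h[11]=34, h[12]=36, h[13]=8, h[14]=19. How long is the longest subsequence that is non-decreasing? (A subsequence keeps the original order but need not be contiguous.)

6

Track the smallest tail for each achievable length (allowing ties):
2 → extends → [2]
28 → extends → [2, 28]
36 → extends → [2, 28, 36]
19 → replaces 28 → [2, 19, 36]
15 → replaces 19 → [2, 15, 36]
27 → replaces 36 → [2, 15, 27]
6 → replaces 15 → [2, 6, 27]
19 → replaces 27 → [2, 6, 19]
38 → extends → [2, 6, 19, 38]
23 → replaces 38 → [2, 6, 19, 23]
10 → replaces 19 → [2, 6, 10, 23]
34 → extends → [2, 6, 10, 23, 34]
36 → extends → [2, 6, 10, 23, 34, 36]
8 → replaces 10 → [2, 6, 8, 23, 34, 36]
19 → replaces 23 → [2, 6, 8, 19, 34, 36]
Six tails, so the longest non-decreasing subsequence has length 6 (e.g. 2, 19, 19, 23, 34, 36).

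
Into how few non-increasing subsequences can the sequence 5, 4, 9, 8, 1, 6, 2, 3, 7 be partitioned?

Place each on the leftmost legal pile:
5 → new pile 1 (tops now [5])
4 → pile 1 (tops now [4])
9 → new pile 2 (tops now [4, 9])
8 → pile 2 (tops now [4, 8])
1 → pile 1 (tops now [1, 8])
6 → pile 2 (tops now [1, 6])
2 → pile 2 (tops now [1, 2])
3 → new pile 3 (tops now [1, 2, 3])
7 → new pile 4 (tops now [1, 2, 3, 7])
Four piles.

4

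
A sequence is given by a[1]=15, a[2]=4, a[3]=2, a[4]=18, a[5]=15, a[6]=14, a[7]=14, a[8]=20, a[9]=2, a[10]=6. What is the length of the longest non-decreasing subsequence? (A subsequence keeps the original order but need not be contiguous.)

Track the smallest tail for each achievable length (allowing ties):
15 → extends → [15]
4 → replaces 15 → [4]
2 → replaces 4 → [2]
18 → extends → [2, 18]
15 → replaces 18 → [2, 15]
14 → replaces 15 → [2, 14]
14 → extends → [2, 14, 14]
20 → extends → [2, 14, 14, 20]
2 → replaces 14 → [2, 2, 14, 20]
6 → replaces 14 → [2, 2, 6, 20]
Four tails, so the longest non-decreasing subsequence has length 4 (e.g. 4, 14, 14, 20).

4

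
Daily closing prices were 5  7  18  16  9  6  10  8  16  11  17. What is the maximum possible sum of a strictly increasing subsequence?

64

Let S[i] be the best sum of a strictly increasing subsequence ending at i:
i:      1  2  3  4  5  6  7  8  9 10 11
a[i]:   5  7 18 16  9  6 10  8 16 11 17
S:      5 12 30 28 21 11 31 20 47 42 64
Maximum is 64 (e.g. 5 + 7 + 9 + 10 + 16 + 17).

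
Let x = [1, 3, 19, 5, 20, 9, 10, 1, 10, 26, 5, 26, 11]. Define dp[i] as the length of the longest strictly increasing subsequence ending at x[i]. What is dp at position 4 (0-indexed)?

dp[i] = 1 + max{dp[j] : j<i, x[j]<x[i]} (or 1 if no such j):
i:      0  1  2  3  4  5  6  7  8  9 10 11 12
x[i]:   1  3 19  5 20  9 10  1 10 26  5 26 11
dp:     1  2  3  3  4  4  5  1  5  6  3  6  6
At index 4 the value is 4.

4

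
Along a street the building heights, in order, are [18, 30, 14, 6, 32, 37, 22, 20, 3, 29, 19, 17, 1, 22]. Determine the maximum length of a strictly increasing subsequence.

4

Let dp[i] be the length of the longest such subsequence ending at index i:
i:      1  2  3  4  5  6  7  8  9 10 11 12 13 14
a[i]:  18 30 14  6 32 37 22 20  3 29 19 17  1 22
dp:     1  2  1  1  3  4  2  2  1  3  2  2  1  3
Maximum dp value is 4.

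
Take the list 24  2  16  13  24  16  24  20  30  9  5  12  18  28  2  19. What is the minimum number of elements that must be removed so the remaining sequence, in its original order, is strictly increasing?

Fewest deletions = n − (longest strictly increasing subsequence).
Patience tails:
24 → extends → [24]
2 → replaces 24 → [2]
16 → extends → [2, 16]
13 → replaces 16 → [2, 13]
24 → extends → [2, 13, 24]
16 → replaces 24 → [2, 13, 16]
24 → extends → [2, 13, 16, 24]
20 → replaces 24 → [2, 13, 16, 20]
30 → extends → [2, 13, 16, 20, 30]
9 → replaces 13 → [2, 9, 16, 20, 30]
5 → replaces 9 → [2, 5, 16, 20, 30]
12 → replaces 16 → [2, 5, 12, 20, 30]
18 → replaces 20 → [2, 5, 12, 18, 30]
28 → replaces 30 → [2, 5, 12, 18, 28]
2 → already a tail → [2, 5, 12, 18, 28]
19 → replaces 28 → [2, 5, 12, 18, 19]
Longest strictly increasing subsequence has length 5, so deletions = 16 − 5 = 11.

11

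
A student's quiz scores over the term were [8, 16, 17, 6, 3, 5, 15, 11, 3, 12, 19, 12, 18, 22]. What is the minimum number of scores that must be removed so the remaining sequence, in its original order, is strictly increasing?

8

Fewest deletions = n − (longest strictly increasing subsequence).
i:      1  2  3  4  5  6  7  8  9 10 11 12 13 14
a[i]:   8 16 17  6  3  5 15 11  3 12 19 12 18 22
dp:     1  2  3  1  1  2  3  3  1  4  5  4  5  6
max dp = 6, so deletions = 14 − 6 = 8.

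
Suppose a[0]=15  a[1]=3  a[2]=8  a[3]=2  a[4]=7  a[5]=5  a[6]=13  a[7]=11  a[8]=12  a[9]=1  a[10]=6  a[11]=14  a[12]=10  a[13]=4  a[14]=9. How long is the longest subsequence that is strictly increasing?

Let dp[i] be the length of the longest such subsequence ending at index i:
i:      0  1  2  3  4  5  6  7  8  9 10 11 12 13 14
a[i]:  15  3  8  2  7  5 13 11 12  1  6 14 10  4  9
dp:     1  1  2  1  2  2  3  3  4  1  3  5  4  2  4
Maximum dp value is 5.

5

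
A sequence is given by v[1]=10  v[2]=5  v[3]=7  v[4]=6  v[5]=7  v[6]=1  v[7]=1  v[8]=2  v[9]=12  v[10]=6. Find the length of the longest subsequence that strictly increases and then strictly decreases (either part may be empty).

5

inc[i] = longest strictly increasing subsequence ending at i; dec[i] = longest strictly decreasing subsequence starting at i:
i:      1  2  3  4  5  6  7  8  9 10
v[i]:  10  5  7  6  7  1  1  2 12  6
inc:    1  1  2  2  3  1  1  2  4  3
dec:    4  2  3  2  2  1  1  1  2  1
Best peak at i=9 (value 12): inc=4, dec=2, length 4+2−1 = 5.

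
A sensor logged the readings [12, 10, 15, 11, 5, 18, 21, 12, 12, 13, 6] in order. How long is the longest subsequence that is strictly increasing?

4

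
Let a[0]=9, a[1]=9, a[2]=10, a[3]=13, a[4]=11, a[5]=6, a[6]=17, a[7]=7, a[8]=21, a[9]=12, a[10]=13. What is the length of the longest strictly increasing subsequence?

5

Let dp[i] be the length of the longest such subsequence ending at index i:
i:      0  1  2  3  4  5  6  7  8  9 10
a[i]:   9  9 10 13 11  6 17  7 21 12 13
dp:     1  1  2  3  3  1  4  2  5  4  5
Maximum dp value is 5.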